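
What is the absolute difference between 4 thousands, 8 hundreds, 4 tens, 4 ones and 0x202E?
Convert 4 thousands, 8 hundreds, 4 tens, 4 ones (place-value notation) → 4×1000 + 8×100 + 4×10 + 4 = 4844 (decimal)
Convert 0x202E (hexadecimal) → 2×4096 + 2×16 + 14 = 8238 (decimal)
Compute |4844 - 8238| = 3394
3394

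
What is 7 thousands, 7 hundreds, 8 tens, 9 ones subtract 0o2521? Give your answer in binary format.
Convert 7 thousands, 7 hundreds, 8 tens, 9 ones (place-value notation) → 7×1000 + 7×100 + 8×10 + 9 = 7789 (decimal)
Convert 0o2521 (octal) → 2×512 + 5×64 + 2×8 + 1 = 1361 (decimal)
Compute 7789 - 1361 = 6428
Convert 6428 (decimal) → 6428 = 4096 + 2048 + 256 + 16 + 8 + 4 → 0b1100100011100 (binary)
0b1100100011100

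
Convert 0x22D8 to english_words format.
Convert 0x22D8 (hexadecimal) → 2×4096 + 2×256 + 13×16 + 8 = 8920 (decimal)
Convert 8920 (decimal) → 8920 = 8×1000 + 9×100 + 20 → eight thousand nine hundred twenty (English words)
eight thousand nine hundred twenty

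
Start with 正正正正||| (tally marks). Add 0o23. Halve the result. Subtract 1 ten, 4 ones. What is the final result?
Convert 正正正正||| (tally marks) → 5 + 5 + 5 + 5 + 3 = 23 (decimal)
Start: 23
Convert 0o23 (octal) → 2×8 + 3 = 19 (decimal)
23 + 19 = 42
42 ÷ 2 = 21
Convert 1 ten, 4 ones (place-value notation) → 1×10 + 4 = 14 (decimal)
21 - 14 = 7
7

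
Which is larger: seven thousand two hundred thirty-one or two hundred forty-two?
Convert seven thousand two hundred thirty-one (English words) → 7×1000 + 2×100 + 31 = 7231 (decimal)
Convert two hundred forty-two (English words) → 2×100 + 42 = 242 (decimal)
Compare 7231 vs 242: larger = 7231
7231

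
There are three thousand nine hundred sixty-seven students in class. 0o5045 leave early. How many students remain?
Convert three thousand nine hundred sixty-seven (English words) → 3×1000 + 9×100 + 67 = 3967 (decimal)
Convert 0o5045 (octal) → 5×512 + 4×8 + 5 = 2597 (decimal)
Compute 3967 - 2597 = 1370
1370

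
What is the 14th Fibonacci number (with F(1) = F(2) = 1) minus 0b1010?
The 14th Fibonacci number (with F(1) = F(2) = 1): 1, 1, 2, 3, 5, 8, 13, 21, 34, 55, 89, 144, 233, 377 → 377
Convert 0b1010 (binary) → 8 + 2 = 10 (decimal)
Compute 377 - 10 = 367
367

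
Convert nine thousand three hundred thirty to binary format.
Convert nine thousand three hundred thirty (English words) → 9×1000 + 3×100 + 30 = 9330 (decimal)
Convert 9330 (decimal) → 9330 = 8192 + 1024 + 64 + 32 + 16 + 2 → 0b10010001110010 (binary)
0b10010001110010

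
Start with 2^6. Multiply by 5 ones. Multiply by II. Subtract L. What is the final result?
Convert 2^6 (power) → 64 (decimal)
Start: 64
Convert 5 ones (place-value notation) → 5 (decimal)
64 × 5 = 320
Convert II (Roman numeral) → 1 + 1 = 2 (decimal)
320 × 2 = 640
Convert L (Roman numeral) → 50 (decimal)
640 - 50 = 590
590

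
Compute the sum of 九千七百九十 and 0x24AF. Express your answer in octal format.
Convert 九千七百九十 (Chinese numeral) → 9×1000 + 7×100 + 9×10 = 9790 (decimal)
Convert 0x24AF (hexadecimal) → 2×4096 + 4×256 + 10×16 + 15 = 9391 (decimal)
Compute 9790 + 9391 = 19181
Convert 19181 (decimal) → 19181 = 4×4096 + 5×512 + 3×64 + 5×8 + 5 → 0o45355 (octal)
0o45355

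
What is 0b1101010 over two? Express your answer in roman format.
Convert 0b1101010 (binary) → 64 + 32 + 8 + 2 = 106 (decimal)
Convert two (English words) → 2 (decimal)
Compute 106 ÷ 2 = 53
Convert 53 (decimal) → 53 = 50 + 1 + 1 + 1 → LIII (Roman numeral)
LIII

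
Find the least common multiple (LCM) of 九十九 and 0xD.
Convert 九十九 (Chinese numeral) → 9×10 + 9 = 99 (decimal)
Convert 0xD (hexadecimal) → 13 (decimal)
Compute lcm(99, 13) = 1287
1287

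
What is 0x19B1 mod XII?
Convert 0x19B1 (hexadecimal) → 1×4096 + 9×256 + 11×16 + 1 = 6577 (decimal)
Convert XII (Roman numeral) → 10 + 1 + 1 = 12 (decimal)
Compute 6577 mod 12 = 1
1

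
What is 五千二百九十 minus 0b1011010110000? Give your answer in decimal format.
Convert 五千二百九十 (Chinese numeral) → 5×1000 + 2×100 + 9×10 = 5290 (decimal)
Convert 0b1011010110000 (binary) → 4096 + 1024 + 512 + 128 + 32 + 16 = 5808 (decimal)
Compute 5290 - 5808 = -518
-518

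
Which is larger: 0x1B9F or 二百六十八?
Convert 0x1B9F (hexadecimal) → 1×4096 + 11×256 + 9×16 + 15 = 7071 (decimal)
Convert 二百六十八 (Chinese numeral) → 2×100 + 6×10 + 8 = 268 (decimal)
Compare 7071 vs 268: larger = 7071
7071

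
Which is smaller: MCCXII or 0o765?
Convert MCCXII (Roman numeral) → 1000 + 100 + 100 + 10 + 1 + 1 = 1212 (decimal)
Convert 0o765 (octal) → 7×64 + 6×8 + 5 = 501 (decimal)
Compare 1212 vs 501: smaller = 501
501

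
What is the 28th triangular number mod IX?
Convert the 28th triangular number (triangular index) → 28×29/2 = 406 (decimal)
Convert IX (Roman numeral) → 9 (decimal)
Compute 406 mod 9 = 1
1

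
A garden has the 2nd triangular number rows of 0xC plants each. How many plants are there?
Convert 0xC (hexadecimal) → 12 (decimal)
Convert the 2nd triangular number (triangular index) → 2×3/2 = 3 (decimal)
Compute 12 × 3 = 36
36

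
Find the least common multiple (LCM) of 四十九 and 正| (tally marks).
Convert 四十九 (Chinese numeral) → 4×10 + 9 = 49 (decimal)
Convert 正| (tally marks) → 5 + 1 = 6 (decimal)
Compute lcm(49, 6) = 294
294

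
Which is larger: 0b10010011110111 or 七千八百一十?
Convert 0b10010011110111 (binary) → 8192 + 1024 + 128 + 64 + 32 + 16 + 4 + 2 + 1 = 9463 (decimal)
Convert 七千八百一十 (Chinese numeral) → 7×1000 + 8×100 + 1×10 = 7810 (decimal)
Compare 9463 vs 7810: larger = 9463
9463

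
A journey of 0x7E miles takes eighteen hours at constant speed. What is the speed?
Convert 0x7E (hexadecimal) → 7×16 + 14 = 126 (decimal)
Convert eighteen (English words) → 18 (decimal)
Compute 126 ÷ 18 = 7
7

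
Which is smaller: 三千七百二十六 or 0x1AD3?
Convert 三千七百二十六 (Chinese numeral) → 3×1000 + 7×100 + 2×10 + 6 = 3726 (decimal)
Convert 0x1AD3 (hexadecimal) → 1×4096 + 10×256 + 13×16 + 3 = 6867 (decimal)
Compare 3726 vs 6867: smaller = 3726
3726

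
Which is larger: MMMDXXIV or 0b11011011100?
Convert MMMDXXIV (Roman numeral) → 1000 + 1000 + 1000 + 500 + 10 + 10 + 4 = 3524 (decimal)
Convert 0b11011011100 (binary) → 1024 + 512 + 128 + 64 + 16 + 8 + 4 = 1756 (decimal)
Compare 3524 vs 1756: larger = 3524
3524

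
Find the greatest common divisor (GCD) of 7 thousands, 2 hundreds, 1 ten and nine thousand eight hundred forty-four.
Convert 7 thousands, 2 hundreds, 1 ten (place-value notation) → 7×1000 + 2×100 + 1×10 = 7210 (decimal)
Convert nine thousand eight hundred forty-four (English words) → 9×1000 + 8×100 + 44 = 9844 (decimal)
Compute gcd(7210, 9844) = 2
2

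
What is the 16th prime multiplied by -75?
Convert the 16th prime (prime index) → 53 (decimal)
Compute 53 × -75 = -3975
-3975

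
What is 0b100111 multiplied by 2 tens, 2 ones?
Convert 0b100111 (binary) → 32 + 4 + 2 + 1 = 39 (decimal)
Convert 2 tens, 2 ones (place-value notation) → 2×10 + 2 = 22 (decimal)
Compute 39 × 22 = 858
858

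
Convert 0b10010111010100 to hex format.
Convert 0b10010111010100 (binary) → 8192 + 1024 + 256 + 128 + 64 + 16 + 4 = 9684 (decimal)
Convert 9684 (decimal) → 9684 = 2×4096 + 5×256 + 13×16 + 4 → 0x25D4 (hexadecimal)
0x25D4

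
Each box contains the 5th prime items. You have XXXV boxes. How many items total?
Convert the 5th prime (prime index) → 11 (decimal)
Convert XXXV (Roman numeral) → 10 + 10 + 10 + 5 = 35 (decimal)
Compute 11 × 35 = 385
385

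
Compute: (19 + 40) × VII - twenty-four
Convert VII (Roman numeral) → 5 + 1 + 1 = 7 (decimal)
Convert twenty-four (English words) → 24 (decimal)
Expression in decimal: (19 + 40) × 7 - 24
Parentheses first: 19 + 40 = 59
Multiply: 59 × 7 = 413
Subtract: 413 - 24 = 389
389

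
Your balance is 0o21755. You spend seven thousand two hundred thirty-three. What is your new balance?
Convert 0o21755 (octal) → 2×4096 + 1×512 + 7×64 + 5×8 + 5 = 9197 (decimal)
Convert seven thousand two hundred thirty-three (English words) → 7×1000 + 2×100 + 33 = 7233 (decimal)
Compute 9197 - 7233 = 1964
1964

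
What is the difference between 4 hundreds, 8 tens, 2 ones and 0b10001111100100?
Convert 4 hundreds, 8 tens, 2 ones (place-value notation) → 4×100 + 8×10 + 2 = 482 (decimal)
Convert 0b10001111100100 (binary) → 8192 + 512 + 256 + 128 + 64 + 32 + 4 = 9188 (decimal)
Difference: |482 - 9188| = 8706
8706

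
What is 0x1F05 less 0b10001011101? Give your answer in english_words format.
Convert 0x1F05 (hexadecimal) → 1×4096 + 15×256 + 5 = 7941 (decimal)
Convert 0b10001011101 (binary) → 1024 + 64 + 16 + 8 + 4 + 1 = 1117 (decimal)
Compute 7941 - 1117 = 6824
Convert 6824 (decimal) → 6824 = 6×1000 + 8×100 + 24 → six thousand eight hundred twenty-four (English words)
six thousand eight hundred twenty-four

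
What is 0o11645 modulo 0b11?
Convert 0o11645 (octal) → 1×4096 + 1×512 + 6×64 + 4×8 + 5 = 5029 (decimal)
Convert 0b11 (binary) → 2 + 1 = 3 (decimal)
Compute 5029 mod 3 = 1
1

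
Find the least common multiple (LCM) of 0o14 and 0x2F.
Convert 0o14 (octal) → 1×8 + 4 = 12 (decimal)
Convert 0x2F (hexadecimal) → 2×16 + 15 = 47 (decimal)
Compute lcm(12, 47) = 564
564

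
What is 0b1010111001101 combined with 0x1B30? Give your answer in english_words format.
Convert 0b1010111001101 (binary) → 4096 + 1024 + 256 + 128 + 64 + 8 + 4 + 1 = 5581 (decimal)
Convert 0x1B30 (hexadecimal) → 1×4096 + 11×256 + 3×16 = 6960 (decimal)
Compute 5581 + 6960 = 12541
Convert 12541 (decimal) → 12541 = 12×1000 + 5×100 + 41 → twelve thousand five hundred forty-one (English words)
twelve thousand five hundred forty-one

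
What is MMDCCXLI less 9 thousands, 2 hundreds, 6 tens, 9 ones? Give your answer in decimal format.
Convert MMDCCXLI (Roman numeral) → 1000 + 1000 + 500 + 100 + 100 + 40 + 1 = 2741 (decimal)
Convert 9 thousands, 2 hundreds, 6 tens, 9 ones (place-value notation) → 9×1000 + 2×100 + 6×10 + 9 = 9269 (decimal)
Compute 2741 - 9269 = -6528
-6528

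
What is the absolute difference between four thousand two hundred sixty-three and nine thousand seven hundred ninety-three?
Convert four thousand two hundred sixty-three (English words) → 4×1000 + 2×100 + 63 = 4263 (decimal)
Convert nine thousand seven hundred ninety-three (English words) → 9×1000 + 7×100 + 93 = 9793 (decimal)
Compute |4263 - 9793| = 5530
5530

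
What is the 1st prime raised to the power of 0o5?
Convert the 1st prime (prime index) → 2 (decimal)
Convert 0o5 (octal) → 5 (decimal)
Compute 2 ^ 5 = 32
32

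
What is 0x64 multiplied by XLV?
Convert 0x64 (hexadecimal) → 6×16 + 4 = 100 (decimal)
Convert XLV (Roman numeral) → 40 + 5 = 45 (decimal)
Compute 100 × 45 = 4500
4500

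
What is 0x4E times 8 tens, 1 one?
Convert 0x4E (hexadecimal) → 4×16 + 14 = 78 (decimal)
Convert 8 tens, 1 one (place-value notation) → 8×10 + 1 = 81 (decimal)
Compute 78 × 81 = 6318
6318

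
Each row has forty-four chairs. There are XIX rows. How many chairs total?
Convert forty-four (English words) → 44 (decimal)
Convert XIX (Roman numeral) → 10 + 9 = 19 (decimal)
Compute 44 × 19 = 836
836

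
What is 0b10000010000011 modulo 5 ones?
Convert 0b10000010000011 (binary) → 8192 + 128 + 2 + 1 = 8323 (decimal)
Convert 5 ones (place-value notation) → 5 (decimal)
Compute 8323 mod 5 = 3
3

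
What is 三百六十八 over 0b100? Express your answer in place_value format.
Convert 三百六十八 (Chinese numeral) → 3×100 + 6×10 + 8 = 368 (decimal)
Convert 0b100 (binary) → 4 (decimal)
Compute 368 ÷ 4 = 92
Convert 92 (decimal) → 92 = 9×10 + 2 → 9 tens, 2 ones (place-value notation)
9 tens, 2 ones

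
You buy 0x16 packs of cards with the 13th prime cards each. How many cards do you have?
Convert the 13th prime (prime index) → 41 (decimal)
Convert 0x16 (hexadecimal) → 1×16 + 6 = 22 (decimal)
Compute 41 × 22 = 902
902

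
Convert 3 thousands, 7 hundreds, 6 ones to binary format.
Convert 3 thousands, 7 hundreds, 6 ones (place-value notation) → 3×1000 + 7×100 + 6 = 3706 (decimal)
Convert 3706 (decimal) → 3706 = 2048 + 1024 + 512 + 64 + 32 + 16 + 8 + 2 → 0b111001111010 (binary)
0b111001111010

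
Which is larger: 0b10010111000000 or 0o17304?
Convert 0b10010111000000 (binary) → 8192 + 1024 + 256 + 128 + 64 = 9664 (decimal)
Convert 0o17304 (octal) → 1×4096 + 7×512 + 3×64 + 4 = 7876 (decimal)
Compare 9664 vs 7876: larger = 9664
9664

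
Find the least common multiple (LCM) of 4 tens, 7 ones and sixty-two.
Convert 4 tens, 7 ones (place-value notation) → 4×10 + 7 = 47 (decimal)
Convert sixty-two (English words) → 62 (decimal)
Compute lcm(47, 62) = 2914
2914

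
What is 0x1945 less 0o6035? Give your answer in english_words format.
Convert 0x1945 (hexadecimal) → 1×4096 + 9×256 + 4×16 + 5 = 6469 (decimal)
Convert 0o6035 (octal) → 6×512 + 3×8 + 5 = 3101 (decimal)
Compute 6469 - 3101 = 3368
Convert 3368 (decimal) → 3368 = 3×1000 + 3×100 + 68 → three thousand three hundred sixty-eight (English words)
three thousand three hundred sixty-eight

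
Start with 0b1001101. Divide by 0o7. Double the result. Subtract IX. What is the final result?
Convert 0b1001101 (binary) → 64 + 8 + 4 + 1 = 77 (decimal)
Start: 77
Convert 0o7 (octal) → 7 (decimal)
77 ÷ 7 = 11
11 × 2 = 22
Convert IX (Roman numeral) → 9 (decimal)
22 - 9 = 13
13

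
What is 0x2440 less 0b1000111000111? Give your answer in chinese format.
Convert 0x2440 (hexadecimal) → 2×4096 + 4×256 + 4×16 = 9280 (decimal)
Convert 0b1000111000111 (binary) → 4096 + 256 + 128 + 64 + 4 + 2 + 1 = 4551 (decimal)
Compute 9280 - 4551 = 4729
Convert 4729 (decimal) → 4729 = 4×1000 + 7×100 + 2×10 + 9 → 四千七百二十九 (Chinese numeral)
四千七百二十九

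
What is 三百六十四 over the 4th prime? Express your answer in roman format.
Convert 三百六十四 (Chinese numeral) → 3×100 + 6×10 + 4 = 364 (decimal)
Convert the 4th prime (prime index) → 7 (decimal)
Compute 364 ÷ 7 = 52
Convert 52 (decimal) → 52 = 50 + 1 + 1 → LII (Roman numeral)
LII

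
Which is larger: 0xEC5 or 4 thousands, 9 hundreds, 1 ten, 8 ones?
Convert 0xEC5 (hexadecimal) → 14×256 + 12×16 + 5 = 3781 (decimal)
Convert 4 thousands, 9 hundreds, 1 ten, 8 ones (place-value notation) → 4×1000 + 9×100 + 1×10 + 8 = 4918 (decimal)
Compare 3781 vs 4918: larger = 4918
4918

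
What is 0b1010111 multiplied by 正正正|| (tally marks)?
Convert 0b1010111 (binary) → 64 + 16 + 4 + 2 + 1 = 87 (decimal)
Convert 正正正|| (tally marks) → 5 + 5 + 5 + 2 = 17 (decimal)
Compute 87 × 17 = 1479
1479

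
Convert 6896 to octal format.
Convert 6896 (decimal) → 6896 = 1×4096 + 5×512 + 3×64 + 6×8 → 0o15360 (octal)
0o15360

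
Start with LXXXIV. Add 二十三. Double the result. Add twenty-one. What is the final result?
Convert LXXXIV (Roman numeral) → 50 + 10 + 10 + 10 + 4 = 84 (decimal)
Start: 84
Convert 二十三 (Chinese numeral) → 2×10 + 3 = 23 (decimal)
84 + 23 = 107
107 × 2 = 214
Convert twenty-one (English words) → 21 (decimal)
214 + 21 = 235
235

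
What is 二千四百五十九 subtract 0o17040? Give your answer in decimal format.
Convert 二千四百五十九 (Chinese numeral) → 2×1000 + 4×100 + 5×10 + 9 = 2459 (decimal)
Convert 0o17040 (octal) → 1×4096 + 7×512 + 4×8 = 7712 (decimal)
Compute 2459 - 7712 = -5253
-5253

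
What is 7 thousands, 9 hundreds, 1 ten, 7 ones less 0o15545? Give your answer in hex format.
Convert 7 thousands, 9 hundreds, 1 ten, 7 ones (place-value notation) → 7×1000 + 9×100 + 1×10 + 7 = 7917 (decimal)
Convert 0o15545 (octal) → 1×4096 + 5×512 + 5×64 + 4×8 + 5 = 7013 (decimal)
Compute 7917 - 7013 = 904
Convert 904 (decimal) → 904 = 3×256 + 8×16 + 8 → 0x388 (hexadecimal)
0x388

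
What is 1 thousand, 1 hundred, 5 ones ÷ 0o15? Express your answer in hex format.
Convert 1 thousand, 1 hundred, 5 ones (place-value notation) → 1×1000 + 1×100 + 5 = 1105 (decimal)
Convert 0o15 (octal) → 1×8 + 5 = 13 (decimal)
Compute 1105 ÷ 13 = 85
Convert 85 (decimal) → 85 = 5×16 + 5 → 0x55 (hexadecimal)
0x55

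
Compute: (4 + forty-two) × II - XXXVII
Convert forty-two (English words) → 42 (decimal)
Convert II (Roman numeral) → 1 + 1 = 2 (decimal)
Convert XXXVII (Roman numeral) → 10 + 10 + 10 + 5 + 1 + 1 = 37 (decimal)
Expression in decimal: (4 + 42) × 2 - 37
Parentheses first: 4 + 42 = 46
Multiply: 46 × 2 = 92
Subtract: 92 - 37 = 55
55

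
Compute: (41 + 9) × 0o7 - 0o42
Convert 0o7 (octal) → 7 (decimal)
Convert 0o42 (octal) → 4×8 + 2 = 34 (decimal)
Expression in decimal: (41 + 9) × 7 - 34
Parentheses first: 41 + 9 = 50
Multiply: 50 × 7 = 350
Subtract: 350 - 34 = 316
316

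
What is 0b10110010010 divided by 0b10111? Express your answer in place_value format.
Convert 0b10110010010 (binary) → 1024 + 256 + 128 + 16 + 2 = 1426 (decimal)
Convert 0b10111 (binary) → 16 + 4 + 2 + 1 = 23 (decimal)
Compute 1426 ÷ 23 = 62
Convert 62 (decimal) → 62 = 6×10 + 2 → 6 tens, 2 ones (place-value notation)
6 tens, 2 ones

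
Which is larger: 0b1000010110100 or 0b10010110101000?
Convert 0b1000010110100 (binary) → 4096 + 128 + 32 + 16 + 4 = 4276 (decimal)
Convert 0b10010110101000 (binary) → 8192 + 1024 + 256 + 128 + 32 + 8 = 9640 (decimal)
Compare 4276 vs 9640: larger = 9640
9640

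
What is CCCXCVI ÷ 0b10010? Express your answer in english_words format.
Convert CCCXCVI (Roman numeral) → 100 + 100 + 100 + 90 + 5 + 1 = 396 (decimal)
Convert 0b10010 (binary) → 16 + 2 = 18 (decimal)
Compute 396 ÷ 18 = 22
Convert 22 (decimal) → twenty-two (English words)
twenty-two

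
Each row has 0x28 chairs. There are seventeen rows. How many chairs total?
Convert 0x28 (hexadecimal) → 2×16 + 8 = 40 (decimal)
Convert seventeen (English words) → 17 (decimal)
Compute 40 × 17 = 680
680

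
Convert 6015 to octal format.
Convert 6015 (decimal) → 6015 = 1×4096 + 3×512 + 5×64 + 7×8 + 7 → 0o13577 (octal)
0o13577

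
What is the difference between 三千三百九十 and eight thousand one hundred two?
Convert 三千三百九十 (Chinese numeral) → 3×1000 + 3×100 + 9×10 = 3390 (decimal)
Convert eight thousand one hundred two (English words) → 8×1000 + 1×100 + 2 = 8102 (decimal)
Difference: |3390 - 8102| = 4712
4712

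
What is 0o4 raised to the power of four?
Convert 0o4 (octal) → 4 (decimal)
Convert four (English words) → 4 (decimal)
Compute 4 ^ 4 = 256
256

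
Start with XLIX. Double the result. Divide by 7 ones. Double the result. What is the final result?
Convert XLIX (Roman numeral) → 40 + 9 = 49 (decimal)
Start: 49
49 × 2 = 98
Convert 7 ones (place-value notation) → 7 (decimal)
98 ÷ 7 = 14
14 × 2 = 28
28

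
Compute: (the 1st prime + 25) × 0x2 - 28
Convert the 1st prime (prime index) → 2 (decimal)
Convert 0x2 (hexadecimal) → 2 (decimal)
Expression in decimal: (2 + 25) × 2 - 28
Parentheses first: 2 + 25 = 27
Multiply: 27 × 2 = 54
Subtract: 54 - 28 = 26
26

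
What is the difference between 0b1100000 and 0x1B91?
Convert 0b1100000 (binary) → 64 + 32 = 96 (decimal)
Convert 0x1B91 (hexadecimal) → 1×4096 + 11×256 + 9×16 + 1 = 7057 (decimal)
Difference: |96 - 7057| = 6961
6961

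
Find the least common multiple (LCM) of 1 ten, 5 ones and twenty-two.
Convert 1 ten, 5 ones (place-value notation) → 1×10 + 5 = 15 (decimal)
Convert twenty-two (English words) → 22 (decimal)
Compute lcm(15, 22) = 330
330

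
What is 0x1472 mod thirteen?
Convert 0x1472 (hexadecimal) → 1×4096 + 4×256 + 7×16 + 2 = 5234 (decimal)
Convert thirteen (English words) → 13 (decimal)
Compute 5234 mod 13 = 8
8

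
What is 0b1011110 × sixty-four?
Convert 0b1011110 (binary) → 64 + 16 + 8 + 4 + 2 = 94 (decimal)
Convert sixty-four (English words) → 64 (decimal)
Compute 94 × 64 = 6016
6016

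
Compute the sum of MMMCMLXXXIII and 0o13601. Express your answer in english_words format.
Convert MMMCMLXXXIII (Roman numeral) → 1000 + 1000 + 1000 + 900 + 50 + 10 + 10 + 10 + 1 + 1 + 1 = 3983 (decimal)
Convert 0o13601 (octal) → 1×4096 + 3×512 + 6×64 + 1 = 6017 (decimal)
Compute 3983 + 6017 = 10000
Convert 10000 (decimal) → 10000 = 10×1000 → ten thousand (English words)
ten thousand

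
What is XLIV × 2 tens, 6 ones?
Convert XLIV (Roman numeral) → 40 + 4 = 44 (decimal)
Convert 2 tens, 6 ones (place-value notation) → 2×10 + 6 = 26 (decimal)
Compute 44 × 26 = 1144
1144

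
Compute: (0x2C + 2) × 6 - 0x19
Convert 0x2C (hexadecimal) → 2×16 + 12 = 44 (decimal)
Convert 0x19 (hexadecimal) → 1×16 + 9 = 25 (decimal)
Expression in decimal: (44 + 2) × 6 - 25
Parentheses first: 44 + 2 = 46
Multiply: 46 × 6 = 276
Subtract: 276 - 25 = 251
251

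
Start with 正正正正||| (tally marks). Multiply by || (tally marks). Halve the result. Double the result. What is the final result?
Convert 正正正正||| (tally marks) → 5 + 5 + 5 + 5 + 3 = 23 (decimal)
Start: 23
Convert || (tally marks) → 2 (decimal)
23 × 2 = 46
46 ÷ 2 = 23
23 × 2 = 46
46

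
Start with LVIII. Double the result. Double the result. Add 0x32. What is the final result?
Convert LVIII (Roman numeral) → 50 + 5 + 1 + 1 + 1 = 58 (decimal)
Start: 58
58 × 2 = 116
116 × 2 = 232
Convert 0x32 (hexadecimal) → 3×16 + 2 = 50 (decimal)
232 + 50 = 282
282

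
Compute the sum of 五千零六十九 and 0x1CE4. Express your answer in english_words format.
Convert 五千零六十九 (Chinese numeral) → 5×1000 + 6×10 + 9 = 5069 (decimal)
Convert 0x1CE4 (hexadecimal) → 1×4096 + 12×256 + 14×16 + 4 = 7396 (decimal)
Compute 5069 + 7396 = 12465
Convert 12465 (decimal) → 12465 = 12×1000 + 4×100 + 65 → twelve thousand four hundred sixty-five (English words)
twelve thousand four hundred sixty-five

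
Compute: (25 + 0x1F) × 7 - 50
Convert 0x1F (hexadecimal) → 1×16 + 15 = 31 (decimal)
Expression in decimal: (25 + 31) × 7 - 50
Parentheses first: 25 + 31 = 56
Multiply: 56 × 7 = 392
Subtract: 392 - 50 = 342
342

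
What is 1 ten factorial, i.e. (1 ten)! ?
Convert 1 ten (place-value notation) → 1×10 = 10 (decimal)
Compute 10! = 3628800
3628800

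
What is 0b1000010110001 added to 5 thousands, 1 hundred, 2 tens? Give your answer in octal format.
Convert 0b1000010110001 (binary) → 4096 + 128 + 32 + 16 + 1 = 4273 (decimal)
Convert 5 thousands, 1 hundred, 2 tens (place-value notation) → 5×1000 + 1×100 + 2×10 = 5120 (decimal)
Compute 4273 + 5120 = 9393
Convert 9393 (decimal) → 9393 = 2×4096 + 2×512 + 2×64 + 6×8 + 1 → 0o22261 (octal)
0o22261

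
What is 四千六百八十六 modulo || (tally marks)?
Convert 四千六百八十六 (Chinese numeral) → 4×1000 + 6×100 + 8×10 + 6 = 4686 (decimal)
Convert || (tally marks) → 2 (decimal)
Compute 4686 mod 2 = 0
0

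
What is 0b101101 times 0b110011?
Convert 0b101101 (binary) → 32 + 8 + 4 + 1 = 45 (decimal)
Convert 0b110011 (binary) → 32 + 16 + 2 + 1 = 51 (decimal)
Compute 45 × 51 = 2295
2295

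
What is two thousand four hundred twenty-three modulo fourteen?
Convert two thousand four hundred twenty-three (English words) → 2×1000 + 4×100 + 23 = 2423 (decimal)
Convert fourteen (English words) → 14 (decimal)
Compute 2423 mod 14 = 1
1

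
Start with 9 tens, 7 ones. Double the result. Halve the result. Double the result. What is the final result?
Convert 9 tens, 7 ones (place-value notation) → 9×10 + 7 = 97 (decimal)
Start: 97
97 × 2 = 194
194 ÷ 2 = 97
97 × 2 = 194
194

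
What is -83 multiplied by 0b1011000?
Convert 0b1011000 (binary) → 64 + 16 + 8 = 88 (decimal)
Compute -83 × 88 = -7304
-7304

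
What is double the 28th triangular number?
The 28th triangular number = 28×29/2 = 406
Compute 406 × 2 = 812
812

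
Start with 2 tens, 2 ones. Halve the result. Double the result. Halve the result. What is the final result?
Convert 2 tens, 2 ones (place-value notation) → 2×10 + 2 = 22 (decimal)
Start: 22
22 ÷ 2 = 11
11 × 2 = 22
22 ÷ 2 = 11
11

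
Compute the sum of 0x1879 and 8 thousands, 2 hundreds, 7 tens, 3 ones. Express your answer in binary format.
Convert 0x1879 (hexadecimal) → 1×4096 + 8×256 + 7×16 + 9 = 6265 (decimal)
Convert 8 thousands, 2 hundreds, 7 tens, 3 ones (place-value notation) → 8×1000 + 2×100 + 7×10 + 3 = 8273 (decimal)
Compute 6265 + 8273 = 14538
Convert 14538 (decimal) → 14538 = 8192 + 4096 + 2048 + 128 + 64 + 8 + 2 → 0b11100011001010 (binary)
0b11100011001010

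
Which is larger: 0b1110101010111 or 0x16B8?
Convert 0b1110101010111 (binary) → 4096 + 2048 + 1024 + 256 + 64 + 16 + 4 + 2 + 1 = 7511 (decimal)
Convert 0x16B8 (hexadecimal) → 1×4096 + 6×256 + 11×16 + 8 = 5816 (decimal)
Compare 7511 vs 5816: larger = 7511
7511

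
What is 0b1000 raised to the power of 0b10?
Convert 0b1000 (binary) → 8 (decimal)
Convert 0b10 (binary) → 2 (decimal)
Compute 8 ^ 2 = 64
64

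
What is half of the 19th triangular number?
The 19th triangular number = 19×20/2 = 190
Compute 190 ÷ 2 = 95
95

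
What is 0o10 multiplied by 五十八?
Convert 0o10 (octal) → 1×8 = 8 (decimal)
Convert 五十八 (Chinese numeral) → 5×10 + 8 = 58 (decimal)
Compute 8 × 58 = 464
464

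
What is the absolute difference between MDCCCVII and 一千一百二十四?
Convert MDCCCVII (Roman numeral) → 1000 + 500 + 100 + 100 + 100 + 5 + 1 + 1 = 1807 (decimal)
Convert 一千一百二十四 (Chinese numeral) → 1×1000 + 1×100 + 2×10 + 4 = 1124 (decimal)
Compute |1807 - 1124| = 683
683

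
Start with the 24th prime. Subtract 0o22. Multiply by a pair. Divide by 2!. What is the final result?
Convert the 24th prime (prime index) → 89 (decimal)
Start: 89
Convert 0o22 (octal) → 2×8 + 2 = 18 (decimal)
89 - 18 = 71
Convert a pair (colloquial) → 2 (decimal)
71 × 2 = 142
Convert 2! (factorial) → 2 (decimal)
142 ÷ 2 = 71
71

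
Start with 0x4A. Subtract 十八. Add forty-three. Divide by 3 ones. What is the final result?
Convert 0x4A (hexadecimal) → 4×16 + 10 = 74 (decimal)
Start: 74
Convert 十八 (Chinese numeral) → 1×10 + 8 = 18 (decimal)
74 - 18 = 56
Convert forty-three (English words) → 43 (decimal)
56 + 43 = 99
Convert 3 ones (place-value notation) → 3 (decimal)
99 ÷ 3 = 33
33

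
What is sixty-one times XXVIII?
Convert sixty-one (English words) → 61 (decimal)
Convert XXVIII (Roman numeral) → 10 + 10 + 5 + 1 + 1 + 1 = 28 (decimal)
Compute 61 × 28 = 1708
1708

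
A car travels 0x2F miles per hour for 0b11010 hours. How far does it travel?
Convert 0x2F (hexadecimal) → 2×16 + 15 = 47 (decimal)
Convert 0b11010 (binary) → 16 + 8 + 2 = 26 (decimal)
Compute 47 × 26 = 1222
1222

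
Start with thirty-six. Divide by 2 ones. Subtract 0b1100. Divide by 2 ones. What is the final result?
Convert thirty-six (English words) → 36 (decimal)
Start: 36
Convert 2 ones (place-value notation) → 2 (decimal)
36 ÷ 2 = 18
Convert 0b1100 (binary) → 8 + 4 = 12 (decimal)
18 - 12 = 6
Convert 2 ones (place-value notation) → 2 (decimal)
6 ÷ 2 = 3
3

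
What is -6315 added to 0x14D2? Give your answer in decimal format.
Convert 0x14D2 (hexadecimal) → 1×4096 + 4×256 + 13×16 + 2 = 5330 (decimal)
Compute -6315 + 5330 = -985
-985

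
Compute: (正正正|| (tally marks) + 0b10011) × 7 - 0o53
Convert 正正正|| (tally marks) → 5 + 5 + 5 + 2 = 17 (decimal)
Convert 0b10011 (binary) → 16 + 2 + 1 = 19 (decimal)
Convert 0o53 (octal) → 5×8 + 3 = 43 (decimal)
Expression in decimal: (17 + 19) × 7 - 43
Parentheses first: 17 + 19 = 36
Multiply: 36 × 7 = 252
Subtract: 252 - 43 = 209
209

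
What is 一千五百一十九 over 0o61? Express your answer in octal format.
Convert 一千五百一十九 (Chinese numeral) → 1×1000 + 5×100 + 1×10 + 9 = 1519 (decimal)
Convert 0o61 (octal) → 6×8 + 1 = 49 (decimal)
Compute 1519 ÷ 49 = 31
Convert 31 (decimal) → 31 = 3×8 + 7 → 0o37 (octal)
0o37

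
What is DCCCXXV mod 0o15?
Convert DCCCXXV (Roman numeral) → 500 + 100 + 100 + 100 + 10 + 10 + 5 = 825 (decimal)
Convert 0o15 (octal) → 1×8 + 5 = 13 (decimal)
Compute 825 mod 13 = 6
6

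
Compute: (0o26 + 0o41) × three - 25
Convert 0o26 (octal) → 2×8 + 6 = 22 (decimal)
Convert 0o41 (octal) → 4×8 + 1 = 33 (decimal)
Convert three (English words) → 3 (decimal)
Expression in decimal: (22 + 33) × 3 - 25
Parentheses first: 22 + 33 = 55
Multiply: 55 × 3 = 165
Subtract: 165 - 25 = 140
140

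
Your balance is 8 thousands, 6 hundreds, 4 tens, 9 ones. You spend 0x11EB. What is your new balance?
Convert 8 thousands, 6 hundreds, 4 tens, 9 ones (place-value notation) → 8×1000 + 6×100 + 4×10 + 9 = 8649 (decimal)
Convert 0x11EB (hexadecimal) → 1×4096 + 1×256 + 14×16 + 11 = 4587 (decimal)
Compute 8649 - 4587 = 4062
4062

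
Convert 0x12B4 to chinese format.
Convert 0x12B4 (hexadecimal) → 1×4096 + 2×256 + 11×16 + 4 = 4788 (decimal)
Convert 4788 (decimal) → 4788 = 4×1000 + 7×100 + 8×10 + 8 → 四千七百八十八 (Chinese numeral)
四千七百八十八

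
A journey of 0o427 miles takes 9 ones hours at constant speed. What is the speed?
Convert 0o427 (octal) → 4×64 + 2×8 + 7 = 279 (decimal)
Convert 9 ones (place-value notation) → 9 (decimal)
Compute 279 ÷ 9 = 31
31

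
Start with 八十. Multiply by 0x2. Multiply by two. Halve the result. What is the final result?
Convert 八十 (Chinese numeral) → 8×10 = 80 (decimal)
Start: 80
Convert 0x2 (hexadecimal) → 2 (decimal)
80 × 2 = 160
Convert two (English words) → 2 (decimal)
160 × 2 = 320
320 ÷ 2 = 160
160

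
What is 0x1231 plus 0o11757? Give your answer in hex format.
Convert 0x1231 (hexadecimal) → 1×4096 + 2×256 + 3×16 + 1 = 4657 (decimal)
Convert 0o11757 (octal) → 1×4096 + 1×512 + 7×64 + 5×8 + 7 = 5103 (decimal)
Compute 4657 + 5103 = 9760
Convert 9760 (decimal) → 9760 = 2×4096 + 6×256 + 2×16 → 0x2620 (hexadecimal)
0x2620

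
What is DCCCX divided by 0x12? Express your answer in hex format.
Convert DCCCX (Roman numeral) → 500 + 100 + 100 + 100 + 10 = 810 (decimal)
Convert 0x12 (hexadecimal) → 1×16 + 2 = 18 (decimal)
Compute 810 ÷ 18 = 45
Convert 45 (decimal) → 45 = 2×16 + 13 → 0x2D (hexadecimal)
0x2D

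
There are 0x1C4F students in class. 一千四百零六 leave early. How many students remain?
Convert 0x1C4F (hexadecimal) → 1×4096 + 12×256 + 4×16 + 15 = 7247 (decimal)
Convert 一千四百零六 (Chinese numeral) → 1×1000 + 4×100 + 6 = 1406 (decimal)
Compute 7247 - 1406 = 5841
5841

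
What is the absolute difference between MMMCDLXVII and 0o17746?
Convert MMMCDLXVII (Roman numeral) → 1000 + 1000 + 1000 + 400 + 50 + 10 + 5 + 1 + 1 = 3467 (decimal)
Convert 0o17746 (octal) → 1×4096 + 7×512 + 7×64 + 4×8 + 6 = 8166 (decimal)
Compute |3467 - 8166| = 4699
4699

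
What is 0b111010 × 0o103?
Convert 0b111010 (binary) → 32 + 16 + 8 + 2 = 58 (decimal)
Convert 0o103 (octal) → 1×64 + 3 = 67 (decimal)
Compute 58 × 67 = 3886
3886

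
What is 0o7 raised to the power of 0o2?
Convert 0o7 (octal) → 7 (decimal)
Convert 0o2 (octal) → 2 (decimal)
Compute 7 ^ 2 = 49
49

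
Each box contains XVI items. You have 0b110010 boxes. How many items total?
Convert XVI (Roman numeral) → 10 + 5 + 1 = 16 (decimal)
Convert 0b110010 (binary) → 32 + 16 + 2 = 50 (decimal)
Compute 16 × 50 = 800
800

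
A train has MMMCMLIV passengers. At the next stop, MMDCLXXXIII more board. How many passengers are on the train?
Convert MMMCMLIV (Roman numeral) → 1000 + 1000 + 1000 + 900 + 50 + 4 = 3954 (decimal)
Convert MMDCLXXXIII (Roman numeral) → 1000 + 1000 + 500 + 100 + 50 + 10 + 10 + 10 + 1 + 1 + 1 = 2683 (decimal)
Compute 3954 + 2683 = 6637
6637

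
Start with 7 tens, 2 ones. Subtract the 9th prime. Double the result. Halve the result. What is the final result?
Convert 7 tens, 2 ones (place-value notation) → 7×10 + 2 = 72 (decimal)
Start: 72
Convert the 9th prime (prime index) → 23 (decimal)
72 - 23 = 49
49 × 2 = 98
98 ÷ 2 = 49
49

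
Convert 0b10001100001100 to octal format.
Convert 0b10001100001100 (binary) → 8192 + 512 + 256 + 8 + 4 = 8972 (decimal)
Convert 8972 (decimal) → 8972 = 2×4096 + 1×512 + 4×64 + 1×8 + 4 → 0o21414 (octal)
0o21414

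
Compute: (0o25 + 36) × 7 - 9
Convert 0o25 (octal) → 2×8 + 5 = 21 (decimal)
Expression in decimal: (21 + 36) × 7 - 9
Parentheses first: 21 + 36 = 57
Multiply: 57 × 7 = 399
Subtract: 399 - 9 = 390
390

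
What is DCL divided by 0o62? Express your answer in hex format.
Convert DCL (Roman numeral) → 500 + 100 + 50 = 650 (decimal)
Convert 0o62 (octal) → 6×8 + 2 = 50 (decimal)
Compute 650 ÷ 50 = 13
Convert 13 (decimal) → 0xD (hexadecimal)
0xD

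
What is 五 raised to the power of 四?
Convert 五 (Chinese numeral) → 5 (decimal)
Convert 四 (Chinese numeral) → 4 (decimal)
Compute 5 ^ 4 = 625
625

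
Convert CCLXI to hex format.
Convert CCLXI (Roman numeral) → 100 + 100 + 50 + 10 + 1 = 261 (decimal)
Convert 261 (decimal) → 261 = 1×256 + 5 → 0x105 (hexadecimal)
0x105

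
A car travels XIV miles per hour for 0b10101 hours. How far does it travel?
Convert XIV (Roman numeral) → 10 + 4 = 14 (decimal)
Convert 0b10101 (binary) → 16 + 4 + 1 = 21 (decimal)
Compute 14 × 21 = 294
294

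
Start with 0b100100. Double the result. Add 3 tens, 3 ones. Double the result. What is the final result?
Convert 0b100100 (binary) → 32 + 4 = 36 (decimal)
Start: 36
36 × 2 = 72
Convert 3 tens, 3 ones (place-value notation) → 3×10 + 3 = 33 (decimal)
72 + 33 = 105
105 × 2 = 210
210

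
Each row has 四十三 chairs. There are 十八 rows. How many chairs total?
Convert 四十三 (Chinese numeral) → 4×10 + 3 = 43 (decimal)
Convert 十八 (Chinese numeral) → 1×10 + 8 = 18 (decimal)
Compute 43 × 18 = 774
774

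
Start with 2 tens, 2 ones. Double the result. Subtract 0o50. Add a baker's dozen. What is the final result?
Convert 2 tens, 2 ones (place-value notation) → 2×10 + 2 = 22 (decimal)
Start: 22
22 × 2 = 44
Convert 0o50 (octal) → 5×8 = 40 (decimal)
44 - 40 = 4
Convert a baker's dozen (colloquial) → 13 (decimal)
4 + 13 = 17
17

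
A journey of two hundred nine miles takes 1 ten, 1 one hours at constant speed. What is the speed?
Convert two hundred nine (English words) → 2×100 + 9 = 209 (decimal)
Convert 1 ten, 1 one (place-value notation) → 1×10 + 1 = 11 (decimal)
Compute 209 ÷ 11 = 19
19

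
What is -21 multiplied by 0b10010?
Convert 0b10010 (binary) → 16 + 2 = 18 (decimal)
Compute -21 × 18 = -378
-378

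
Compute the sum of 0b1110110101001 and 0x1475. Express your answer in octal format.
Convert 0b1110110101001 (binary) → 4096 + 2048 + 1024 + 256 + 128 + 32 + 8 + 1 = 7593 (decimal)
Convert 0x1475 (hexadecimal) → 1×4096 + 4×256 + 7×16 + 5 = 5237 (decimal)
Compute 7593 + 5237 = 12830
Convert 12830 (decimal) → 12830 = 3×4096 + 1×512 + 3×8 + 6 → 0o31036 (octal)
0o31036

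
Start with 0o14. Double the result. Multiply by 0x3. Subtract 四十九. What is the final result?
Convert 0o14 (octal) → 1×8 + 4 = 12 (decimal)
Start: 12
12 × 2 = 24
Convert 0x3 (hexadecimal) → 3 (decimal)
24 × 3 = 72
Convert 四十九 (Chinese numeral) → 4×10 + 9 = 49 (decimal)
72 - 49 = 23
23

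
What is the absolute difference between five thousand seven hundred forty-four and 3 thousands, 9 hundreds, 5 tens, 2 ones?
Convert five thousand seven hundred forty-four (English words) → 5×1000 + 7×100 + 44 = 5744 (decimal)
Convert 3 thousands, 9 hundreds, 5 tens, 2 ones (place-value notation) → 3×1000 + 9×100 + 5×10 + 2 = 3952 (decimal)
Compute |5744 - 3952| = 1792
1792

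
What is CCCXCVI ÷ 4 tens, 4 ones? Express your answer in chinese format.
Convert CCCXCVI (Roman numeral) → 100 + 100 + 100 + 90 + 5 + 1 = 396 (decimal)
Convert 4 tens, 4 ones (place-value notation) → 4×10 + 4 = 44 (decimal)
Compute 396 ÷ 44 = 9
Convert 9 (decimal) → 九 (Chinese numeral)
九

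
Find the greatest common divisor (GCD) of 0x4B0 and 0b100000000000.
Convert 0x4B0 (hexadecimal) → 4×256 + 11×16 = 1200 (decimal)
Convert 0b100000000000 (binary) → 2048 (decimal)
Compute gcd(1200, 2048) = 16
16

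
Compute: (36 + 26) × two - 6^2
Convert two (English words) → 2 (decimal)
Convert 6^2 (power) → 36 (decimal)
Expression in decimal: (36 + 26) × 2 - 36
Parentheses first: 36 + 26 = 62
Multiply: 62 × 2 = 124
Subtract: 124 - 36 = 88
88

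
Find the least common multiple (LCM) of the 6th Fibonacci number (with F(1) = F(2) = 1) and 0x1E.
Convert the 6th Fibonacci number (with F(1) = F(2) = 1) (Fibonacci index) → 1, 1, 2, 3, 5, 8 → 8 (decimal)
Convert 0x1E (hexadecimal) → 1×16 + 14 = 30 (decimal)
Compute lcm(8, 30) = 120
120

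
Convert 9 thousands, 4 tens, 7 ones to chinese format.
Convert 9 thousands, 4 tens, 7 ones (place-value notation) → 9×1000 + 4×10 + 7 = 9047 (decimal)
Convert 9047 (decimal) → 9047 = 9×1000 + 4×10 + 7 → 九千零四十七 (Chinese numeral)
九千零四十七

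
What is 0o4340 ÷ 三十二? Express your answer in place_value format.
Convert 0o4340 (octal) → 4×512 + 3×64 + 4×8 = 2272 (decimal)
Convert 三十二 (Chinese numeral) → 3×10 + 2 = 32 (decimal)
Compute 2272 ÷ 32 = 71
Convert 71 (decimal) → 71 = 7×10 + 1 → 7 tens, 1 one (place-value notation)
7 tens, 1 one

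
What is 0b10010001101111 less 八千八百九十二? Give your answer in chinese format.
Convert 0b10010001101111 (binary) → 8192 + 1024 + 64 + 32 + 8 + 4 + 2 + 1 = 9327 (decimal)
Convert 八千八百九十二 (Chinese numeral) → 8×1000 + 8×100 + 9×10 + 2 = 8892 (decimal)
Compute 9327 - 8892 = 435
Convert 435 (decimal) → 435 = 4×100 + 3×10 + 5 → 四百三十五 (Chinese numeral)
四百三十五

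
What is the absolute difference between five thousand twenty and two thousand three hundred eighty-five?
Convert five thousand twenty (English words) → 5×1000 + 20 = 5020 (decimal)
Convert two thousand three hundred eighty-five (English words) → 2×1000 + 3×100 + 85 = 2385 (decimal)
Compute |5020 - 2385| = 2635
2635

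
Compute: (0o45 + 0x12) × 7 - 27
Convert 0o45 (octal) → 4×8 + 5 = 37 (decimal)
Convert 0x12 (hexadecimal) → 1×16 + 2 = 18 (decimal)
Expression in decimal: (37 + 18) × 7 - 27
Parentheses first: 37 + 18 = 55
Multiply: 55 × 7 = 385
Subtract: 385 - 27 = 358
358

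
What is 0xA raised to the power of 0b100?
Convert 0xA (hexadecimal) → 10 (decimal)
Convert 0b100 (binary) → 4 (decimal)
Compute 10 ^ 4 = 10000
10000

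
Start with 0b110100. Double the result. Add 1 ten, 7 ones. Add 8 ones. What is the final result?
Convert 0b110100 (binary) → 32 + 16 + 4 = 52 (decimal)
Start: 52
52 × 2 = 104
Convert 1 ten, 7 ones (place-value notation) → 1×10 + 7 = 17 (decimal)
104 + 17 = 121
Convert 8 ones (place-value notation) → 8 (decimal)
121 + 8 = 129
129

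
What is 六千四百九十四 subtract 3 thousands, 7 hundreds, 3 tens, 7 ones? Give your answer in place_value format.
Convert 六千四百九十四 (Chinese numeral) → 6×1000 + 4×100 + 9×10 + 4 = 6494 (decimal)
Convert 3 thousands, 7 hundreds, 3 tens, 7 ones (place-value notation) → 3×1000 + 7×100 + 3×10 + 7 = 3737 (decimal)
Compute 6494 - 3737 = 2757
Convert 2757 (decimal) → 2757 = 2×1000 + 7×100 + 5×10 + 7 → 2 thousands, 7 hundreds, 5 tens, 7 ones (place-value notation)
2 thousands, 7 hundreds, 5 tens, 7 ones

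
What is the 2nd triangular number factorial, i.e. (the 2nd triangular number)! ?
Convert the 2nd triangular number (triangular index) → 2×3/2 = 3 (decimal)
Compute 3! = 6
6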